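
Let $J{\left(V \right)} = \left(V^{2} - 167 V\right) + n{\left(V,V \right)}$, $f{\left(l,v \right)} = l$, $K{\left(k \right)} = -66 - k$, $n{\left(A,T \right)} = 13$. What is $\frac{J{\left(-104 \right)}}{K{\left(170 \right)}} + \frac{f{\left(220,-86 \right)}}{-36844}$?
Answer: $- \frac{259735547}{2173796} \approx -119.48$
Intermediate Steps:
$J{\left(V \right)} = 13 + V^{2} - 167 V$ ($J{\left(V \right)} = \left(V^{2} - 167 V\right) + 13 = 13 + V^{2} - 167 V$)
$\frac{J{\left(-104 \right)}}{K{\left(170 \right)}} + \frac{f{\left(220,-86 \right)}}{-36844} = \frac{13 + \left(-104\right)^{2} - -17368}{-66 - 170} + \frac{220}{-36844} = \frac{13 + 10816 + 17368}{-66 - 170} + 220 \left(- \frac{1}{36844}\right) = \frac{28197}{-236} - \frac{55}{9211} = 28197 \left(- \frac{1}{236}\right) - \frac{55}{9211} = - \frac{28197}{236} - \frac{55}{9211} = - \frac{259735547}{2173796}$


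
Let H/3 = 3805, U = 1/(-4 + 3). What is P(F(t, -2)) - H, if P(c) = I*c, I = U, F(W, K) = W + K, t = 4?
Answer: -11417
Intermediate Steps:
U = -1 (U = 1/(-1) = -1)
F(W, K) = K + W
I = -1
H = 11415 (H = 3*3805 = 11415)
P(c) = -c
P(F(t, -2)) - H = -(-2 + 4) - 1*11415 = -1*2 - 11415 = -2 - 11415 = -11417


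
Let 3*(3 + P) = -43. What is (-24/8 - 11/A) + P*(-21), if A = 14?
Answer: 5043/14 ≈ 360.21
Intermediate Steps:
P = -52/3 (P = -3 + (⅓)*(-43) = -3 - 43/3 = -52/3 ≈ -17.333)
(-24/8 - 11/A) + P*(-21) = (-24/8 - 11/14) - 52/3*(-21) = (-24*⅛ - 11*1/14) + 364 = (-3 - 11/14) + 364 = -53/14 + 364 = 5043/14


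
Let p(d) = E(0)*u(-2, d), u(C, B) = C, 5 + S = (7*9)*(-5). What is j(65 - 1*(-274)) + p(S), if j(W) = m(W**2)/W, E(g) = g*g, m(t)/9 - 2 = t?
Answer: 344769/113 ≈ 3051.1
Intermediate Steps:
m(t) = 18 + 9*t
E(g) = g**2
S = -320 (S = -5 + (7*9)*(-5) = -5 + 63*(-5) = -5 - 315 = -320)
j(W) = (18 + 9*W**2)/W
p(d) = 0 (p(d) = 0**2*(-2) = 0*(-2) = 0)
j(65 - 1*(-274)) + p(S) = (9*(65 - 1*(-274)) + 18/(65 - 1*(-274))) + 0 = (9*(65 + 274) + 18/(65 + 274)) + 0 = (9*339 + 18/339) + 0 = (3051 + 18*(1/339)) + 0 = (3051 + 6/113) + 0 = 344769/113 + 0 = 344769/113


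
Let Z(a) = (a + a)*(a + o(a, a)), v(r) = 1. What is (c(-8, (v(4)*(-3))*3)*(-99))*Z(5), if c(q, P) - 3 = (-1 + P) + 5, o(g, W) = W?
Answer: 19800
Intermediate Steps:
c(q, P) = 7 + P (c(q, P) = 3 + ((-1 + P) + 5) = 3 + (4 + P) = 7 + P)
Z(a) = 4*a² (Z(a) = (a + a)*(a + a) = (2*a)*(2*a) = 4*a²)
(c(-8, (v(4)*(-3))*3)*(-99))*Z(5) = ((7 + (1*(-3))*3)*(-99))*(4*5²) = ((7 - 3*3)*(-99))*(4*25) = ((7 - 9)*(-99))*100 = -2*(-99)*100 = 198*100 = 19800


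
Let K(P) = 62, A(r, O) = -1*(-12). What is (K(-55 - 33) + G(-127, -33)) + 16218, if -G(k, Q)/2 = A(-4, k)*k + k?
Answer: 19582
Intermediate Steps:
A(r, O) = 12
G(k, Q) = -26*k (G(k, Q) = -2*(12*k + k) = -26*k)
(K(-55 - 33) + G(-127, -33)) + 16218 = (62 - 26*(-127)) + 16218 = (62 + 3302) + 16218 = 3364 + 16218 = 19582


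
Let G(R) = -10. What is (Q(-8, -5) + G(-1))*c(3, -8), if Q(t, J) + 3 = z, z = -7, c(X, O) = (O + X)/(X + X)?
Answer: 50/3 ≈ 16.667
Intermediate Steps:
c(X, O) = (O + X)/(2*X) (c(X, O) = (O + X)/((2*X)) = (O + X)*(1/(2*X)) = (O + X)/(2*X))
Q(t, J) = -10 (Q(t, J) = -3 - 7 = -10)
(Q(-8, -5) + G(-1))*c(3, -8) = (-10 - 10)*((½)*(-8 + 3)/3) = -10*(-5)/3 = -20*(-⅚) = 50/3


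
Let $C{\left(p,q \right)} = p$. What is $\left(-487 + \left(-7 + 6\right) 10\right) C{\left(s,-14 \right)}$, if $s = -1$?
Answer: $497$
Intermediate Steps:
$\left(-487 + \left(-7 + 6\right) 10\right) C{\left(s,-14 \right)} = \left(-487 + \left(-7 + 6\right) 10\right) \left(-1\right) = \left(-487 - 10\right) \left(-1\right) = \left(-497\right) \left(-1\right) = 497$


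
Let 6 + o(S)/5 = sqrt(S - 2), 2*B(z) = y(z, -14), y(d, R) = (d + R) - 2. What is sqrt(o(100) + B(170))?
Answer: sqrt(47 + 35*sqrt(2)) ≈ 9.8233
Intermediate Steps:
y(d, R) = -2 + R + d (y(d, R) = (R + d) - 2 = -2 + R + d)
B(z) = -8 + z/2 (B(z) = (-2 - 14 + z)/2 = (-16 + z)/2 = -8 + z/2)
o(S) = -30 + 5*sqrt(-2 + S) (o(S) = -30 + 5*sqrt(S - 2) = -30 + 5*sqrt(-2 + S))
sqrt(o(100) + B(170)) = sqrt((-30 + 5*sqrt(-2 + 100)) + (-8 + (1/2)*170)) = sqrt((-30 + 5*sqrt(98)) + (-8 + 85)) = sqrt((-30 + 5*(7*sqrt(2))) + 77) = sqrt((-30 + 35*sqrt(2)) + 77) = sqrt(47 + 35*sqrt(2))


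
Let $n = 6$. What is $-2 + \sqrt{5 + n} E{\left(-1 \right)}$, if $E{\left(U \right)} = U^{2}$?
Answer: $-2 + \sqrt{11} \approx 1.3166$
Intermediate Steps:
$-2 + \sqrt{5 + n} E{\left(-1 \right)} = -2 + \sqrt{5 + 6} \left(-1\right)^{2} = -2 + \sqrt{11} \cdot 1 = -2 + \sqrt{11}$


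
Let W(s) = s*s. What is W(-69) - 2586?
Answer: 2175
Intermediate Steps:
W(s) = s**2
W(-69) - 2586 = (-69)**2 - 2586 = 4761 - 2586 = 2175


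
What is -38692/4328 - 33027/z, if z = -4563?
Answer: -2800895/1645722 ≈ -1.7019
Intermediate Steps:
-38692/4328 - 33027/z = -38692/4328 - 33027/(-4563) = -38692*1/4328 - 33027*(-1/4563) = -9673/1082 + 11009/1521 = -2800895/1645722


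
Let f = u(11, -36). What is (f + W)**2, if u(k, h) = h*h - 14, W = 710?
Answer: 3968064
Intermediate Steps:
u(k, h) = -14 + h**2 (u(k, h) = h**2 - 14 = -14 + h**2)
f = 1282 (f = -14 + (-36)**2 = -14 + 1296 = 1282)
(f + W)**2 = (1282 + 710)**2 = 1992**2 = 3968064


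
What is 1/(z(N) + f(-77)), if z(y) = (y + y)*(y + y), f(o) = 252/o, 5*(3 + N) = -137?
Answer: 275/1015676 ≈ 0.00027076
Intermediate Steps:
N = -152/5 (N = -3 + (⅕)*(-137) = -3 - 137/5 = -152/5 ≈ -30.400)
z(y) = 4*y² (z(y) = (2*y)*(2*y) = 4*y²)
1/(z(N) + f(-77)) = 1/(4*(-152/5)² + 252/(-77)) = 1/(4*(23104/25) + 252*(-1/77)) = 1/(92416/25 - 36/11) = 1/(1015676/275) = 275/1015676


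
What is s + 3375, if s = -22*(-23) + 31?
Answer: 3912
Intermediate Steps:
s = 537 (s = 506 + 31 = 537)
s + 3375 = 537 + 3375 = 3912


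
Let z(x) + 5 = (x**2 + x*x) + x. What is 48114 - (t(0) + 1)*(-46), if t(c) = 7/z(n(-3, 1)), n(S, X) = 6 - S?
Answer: 3997441/83 ≈ 48162.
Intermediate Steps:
z(x) = -5 + x + 2*x**2 (z(x) = -5 + ((x**2 + x*x) + x) = -5 + ((x**2 + x**2) + x) = -5 + (2*x**2 + x) = -5 + (x + 2*x**2) = -5 + x + 2*x**2)
t(c) = 7/166 (t(c) = 7/(-5 + (6 - 1*(-3)) + 2*(6 - 1*(-3))**2) = 7/(-5 + (6 + 3) + 2*(6 + 3)**2) = 7/(-5 + 9 + 2*9**2) = 7/(-5 + 9 + 2*81) = 7/(-5 + 9 + 162) = 7/166)
48114 - (t(0) + 1)*(-46) = 48114 - (7/166 + 1)*(-46) = 48114 - 173*(-46)/166 = 48114 - 1*(-3979/83) = 48114 + 3979/83 = 3997441/83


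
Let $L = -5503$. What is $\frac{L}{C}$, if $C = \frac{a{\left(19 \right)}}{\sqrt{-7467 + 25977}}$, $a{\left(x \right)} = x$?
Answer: $- \frac{5503 \sqrt{18510}}{19} \approx -39405.0$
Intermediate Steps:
$C = \frac{19 \sqrt{18510}}{18510}$ ($C = \frac{19}{\sqrt{-7467 + 25977}} = \frac{19}{\sqrt{18510}} = 19 \frac{\sqrt{18510}}{18510} = \frac{19 \sqrt{18510}}{18510} \approx 0.13965$)
$\frac{L}{C} = - \frac{5503}{\frac{19}{18510} \sqrt{18510}} = - 5503 \frac{\sqrt{18510}}{19} = - \frac{5503 \sqrt{18510}}{19}$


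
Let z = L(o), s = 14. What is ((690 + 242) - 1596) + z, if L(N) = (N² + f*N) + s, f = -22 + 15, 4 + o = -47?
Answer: 2308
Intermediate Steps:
o = -51 (o = -4 - 47 = -51)
f = -7
L(N) = 14 + N² - 7*N (L(N) = (N² - 7*N) + 14 = 14 + N² - 7*N)
z = 2972 (z = 14 + (-51)² - 7*(-51) = 14 + 2601 + 357 = 2972)
((690 + 242) - 1596) + z = ((690 + 242) - 1596) + 2972 = (932 - 1596) + 2972 = -664 + 2972 = 2308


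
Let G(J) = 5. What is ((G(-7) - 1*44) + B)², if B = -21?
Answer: 3600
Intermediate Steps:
((G(-7) - 1*44) + B)² = ((5 - 1*44) - 21)² = ((5 - 44) - 21)² = (-39 - 21)² = (-60)² = 3600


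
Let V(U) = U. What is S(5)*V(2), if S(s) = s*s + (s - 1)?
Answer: 58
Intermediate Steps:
S(s) = -1 + s + s² (S(s) = s² + (-1 + s) = -1 + s + s²)
S(5)*V(2) = (-1 + 5 + 5²)*2 = (-1 + 5 + 25)*2 = 29*2 = 58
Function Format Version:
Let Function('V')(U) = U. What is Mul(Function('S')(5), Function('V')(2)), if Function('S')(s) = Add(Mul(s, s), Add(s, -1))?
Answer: 58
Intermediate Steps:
Function('S')(s) = Add(-1, s, Pow(s, 2)) (Function('S')(s) = Add(Pow(s, 2), Add(-1, s)) = Add(-1, s, Pow(s, 2)))
Mul(Function('S')(5), Function('V')(2)) = Mul(Add(-1, 5, Pow(5, 2)), 2) = Mul(Add(-1, 5, 25), 2) = Mul(29, 2) = 58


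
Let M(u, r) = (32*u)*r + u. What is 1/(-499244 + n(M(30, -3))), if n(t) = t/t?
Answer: -1/499243 ≈ -2.0030e-6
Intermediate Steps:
M(u, r) = u + 32*r*u (M(u, r) = 32*r*u + u = u + 32*r*u)
n(t) = 1
1/(-499244 + n(M(30, -3))) = 1/(-499244 + 1) = 1/(-499243) = -1/499243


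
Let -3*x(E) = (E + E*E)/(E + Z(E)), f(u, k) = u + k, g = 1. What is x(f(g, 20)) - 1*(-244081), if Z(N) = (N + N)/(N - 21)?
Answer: 244081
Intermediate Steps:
f(u, k) = k + u
Z(N) = 2*N/(-21 + N) (Z(N) = (2*N)/(-21 + N) = 2*N/(-21 + N))
x(E) = -(E + E**2)/(3*(E + 2*E/(-21 + E))) (x(E) = -(E + E*E)/(3*(E + 2*E/(-21 + E))) = -(E + E**2)/(3*(E + 2*E/(-21 + E))))
x(f(g, 20)) - 1*(-244081) = -(1 + (20 + 1))*(-21 + (20 + 1))/(-57 + 3*(20 + 1)) - 1*(-244081) = -(1 + 21)*(-21 + 21)/(-57 + 3*21) + 244081 = -1*22*0/(-57 + 63) + 244081 = -1*22*0/6 + 244081 = -1*1/6*22*0 + 244081 = 0 + 244081 = 244081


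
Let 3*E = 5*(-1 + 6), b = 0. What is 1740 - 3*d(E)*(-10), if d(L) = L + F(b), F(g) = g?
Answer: 1990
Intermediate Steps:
E = 25/3 (E = (5*(-1 + 6))/3 = (5*5)/3 = (⅓)*25 = 25/3 ≈ 8.3333)
d(L) = L (d(L) = L + 0 = L)
1740 - 3*d(E)*(-10) = 1740 - 3*(25/3)*(-10) = 1740 - 25*(-10) = 1740 - 1*(-250) = 1740 + 250 = 1990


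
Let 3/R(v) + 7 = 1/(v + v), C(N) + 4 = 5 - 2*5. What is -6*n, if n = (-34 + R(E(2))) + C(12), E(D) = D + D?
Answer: 14334/55 ≈ 260.62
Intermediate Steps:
E(D) = 2*D
C(N) = -9 (C(N) = -4 + (5 - 2*5) = -4 + (5 - 10) = -4 - 5 = -9)
R(v) = 3/(-7 + 1/(2*v)) (R(v) = 3/(-7 + 1/(v + v)) = 3/(-7 + 1/(2*v)))
n = -2389/55 (n = (-34 - 6*2*2/(-1 + 14*(2*2))) - 9 = (-34 - 6*4/(-1 + 14*4)) - 9 = (-34 - 6*4/(-1 + 56)) - 9 = (-34 - 6*4/55) - 9 = (-34 - 6*4*1/55) - 9 = (-34 - 24/55) - 9 = -1894/55 - 9 = -2389/55 ≈ -43.436)
-6*n = -6*(-2389/55) = 14334/55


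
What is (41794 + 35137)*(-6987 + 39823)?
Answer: 2526106316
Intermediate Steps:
(41794 + 35137)*(-6987 + 39823) = 76931*32836 = 2526106316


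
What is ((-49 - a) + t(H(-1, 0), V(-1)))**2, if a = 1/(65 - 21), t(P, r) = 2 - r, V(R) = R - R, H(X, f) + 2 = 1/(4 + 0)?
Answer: 4280761/1936 ≈ 2211.1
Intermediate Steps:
H(X, f) = -7/4 (H(X, f) = -2 + 1/(4 + 0) = -2 + 1/4 = -7/4)
V(R) = 0
a = 1/44 ≈ 0.022727
((-49 - a) + t(H(-1, 0), V(-1)))**2 = ((-49 - 1*1/44) + (2 - 1*0))**2 = ((-49 - 1/44) + (2 + 0))**2 = (-2157/44 + 2)**2 = (-2069/44)**2 = 4280761/1936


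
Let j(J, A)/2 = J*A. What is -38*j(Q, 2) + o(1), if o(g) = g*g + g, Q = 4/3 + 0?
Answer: -602/3 ≈ -200.67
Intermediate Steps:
Q = 4/3 (Q = 4*(⅓) + 0 = 4/3 + 0 = 4/3 ≈ 1.3333)
o(g) = g + g² (o(g) = g² + g = g + g²)
j(J, A) = 2*A*J (j(J, A) = 2*(J*A) = 2*(A*J) = 2*A*J)
-38*j(Q, 2) + o(1) = -76*2*4/3 + 1*(1 + 1) = -38*16/3 + 1*2 = -608/3 + 2 = -602/3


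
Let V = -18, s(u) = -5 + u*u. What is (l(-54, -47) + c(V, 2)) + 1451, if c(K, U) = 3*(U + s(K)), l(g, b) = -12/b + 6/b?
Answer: 113464/47 ≈ 2414.1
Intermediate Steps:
s(u) = -5 + u²
l(g, b) = -6/b
c(K, U) = -15 + 3*U + 3*K² (c(K, U) = 3*(U + (-5 + K²)) = 3*(-5 + U + K²) = -15 + 3*U + 3*K²)
(l(-54, -47) + c(V, 2)) + 1451 = (-6/(-47) + (-15 + 3*2 + 3*(-18)²)) + 1451 = (-6*(-1/47) + (-15 + 6 + 3*324)) + 1451 = (6/47 + (-15 + 6 + 972)) + 1451 = (6/47 + 963) + 1451 = 45267/47 + 1451 = 113464/47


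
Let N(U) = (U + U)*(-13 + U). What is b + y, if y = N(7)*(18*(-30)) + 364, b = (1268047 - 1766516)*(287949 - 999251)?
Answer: 354562042362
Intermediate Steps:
N(U) = 2*U*(-13 + U) (N(U) = (2*U)*(-13 + U) = 2*U*(-13 + U))
b = 354561996638 (b = -498469*(-711302) = 354561996638)
y = 45724 (y = (2*7*(-13 + 7))*(18*(-30)) + 364 = (2*7*(-6))*(-540) + 364 = -84*(-540) + 364 = 45360 + 364 = 45724)
b + y = 354561996638 + 45724 = 354562042362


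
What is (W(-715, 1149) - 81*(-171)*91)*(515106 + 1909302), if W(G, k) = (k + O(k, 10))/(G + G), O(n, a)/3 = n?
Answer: 2184908048118936/715 ≈ 3.0558e+12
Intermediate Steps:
O(n, a) = 3*n
W(G, k) = 2*k/G (W(G, k) = (k + 3*k)/(G + G) = (4*k)/((2*G)) = (4*k)*(1/(2*G)) = 2*k/G)
(W(-715, 1149) - 81*(-171)*91)*(515106 + 1909302) = (2*1149/(-715) - 81*(-171)*91)*(515106 + 1909302) = (2*1149*(-1/715) + 13851*91)*2424408 = (-2298/715 + 1260441)*2424408 = (901213017/715)*2424408 = 2184908048118936/715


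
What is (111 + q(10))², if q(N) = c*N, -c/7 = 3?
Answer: 9801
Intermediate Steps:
c = -21 (c = -7*3 = -21)
q(N) = -21*N
(111 + q(10))² = (111 - 21*10)² = (111 - 210)² = (-99)² = 9801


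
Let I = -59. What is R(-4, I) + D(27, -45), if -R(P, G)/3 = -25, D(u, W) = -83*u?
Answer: -2166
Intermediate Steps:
R(P, G) = 75 (R(P, G) = -3*(-25) = 75)
R(-4, I) + D(27, -45) = 75 - 83*27 = 75 - 2241 = -2166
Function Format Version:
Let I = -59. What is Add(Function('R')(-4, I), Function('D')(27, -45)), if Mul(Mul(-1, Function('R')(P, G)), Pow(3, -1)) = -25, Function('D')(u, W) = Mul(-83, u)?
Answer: -2166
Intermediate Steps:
Function('R')(P, G) = 75 (Function('R')(P, G) = Mul(-3, -25) = 75)
Add(Function('R')(-4, I), Function('D')(27, -45)) = Add(75, Mul(-83, 27)) = Add(75, -2241) = -2166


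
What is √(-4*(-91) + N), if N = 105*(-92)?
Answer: 4*I*√581 ≈ 96.416*I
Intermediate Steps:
N = -9660
√(-4*(-91) + N) = √(-4*(-91) - 9660) = √(364 - 9660) = √(-9296) = 4*I*√581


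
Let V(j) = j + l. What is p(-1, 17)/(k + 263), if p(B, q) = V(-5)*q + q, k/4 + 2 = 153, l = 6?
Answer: 2/51 ≈ 0.039216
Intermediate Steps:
V(j) = 6 + j (V(j) = j + 6 = 6 + j)
k = 604 (k = -8 + 4*153 = -8 + 612 = 604)
p(B, q) = 2*q (p(B, q) = (6 - 5)*q + q = 1*q + q = q + q = 2*q)
p(-1, 17)/(k + 263) = (2*17)/(604 + 263) = 34/867 = 34*(1/867) = 2/51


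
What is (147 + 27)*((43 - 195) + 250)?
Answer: 17052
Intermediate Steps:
(147 + 27)*((43 - 195) + 250) = 174*(-152 + 250) = 174*98 = 17052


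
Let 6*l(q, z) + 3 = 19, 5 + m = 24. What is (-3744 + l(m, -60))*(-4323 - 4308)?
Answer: 32291448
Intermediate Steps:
m = 19 (m = -5 + 24 = 19)
l(q, z) = 8/3 (l(q, z) = -1/2 + (1/6)*19 = -1/2 + 19/6 = 8/3)
(-3744 + l(m, -60))*(-4323 - 4308) = (-3744 + 8/3)*(-4323 - 4308) = -11224/3*(-8631) = 32291448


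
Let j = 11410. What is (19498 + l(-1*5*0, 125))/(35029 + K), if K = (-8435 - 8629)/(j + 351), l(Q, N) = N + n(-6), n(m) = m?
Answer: 230715537/411959005 ≈ 0.56005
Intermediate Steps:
l(Q, N) = -6 + N (l(Q, N) = N - 6 = -6 + N)
K = -17064/11761 (K = (-8435 - 8629)/(11410 + 351) = -17064/11761 ≈ -1.4509)
(19498 + l(-1*5*0, 125))/(35029 + K) = (19498 + (-6 + 125))/(35029 - 17064/11761) = (19498 + 119)/(411959005/11761) = 19617*(11761/411959005) = 230715537/411959005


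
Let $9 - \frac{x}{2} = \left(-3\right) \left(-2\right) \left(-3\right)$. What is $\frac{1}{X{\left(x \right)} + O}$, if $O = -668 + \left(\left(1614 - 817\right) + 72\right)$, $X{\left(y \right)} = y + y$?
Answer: $\frac{1}{309} \approx 0.0032362$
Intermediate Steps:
$x = 54$ ($x = 18 - 2 \left(-3\right) \left(-2\right) \left(-3\right) = 18 - 2 \cdot 6 \left(-3\right) = 18 - -36 = 18 + 36 = 54$)
$X{\left(y \right)} = 2 y$
$O = 201$ ($O = -668 + \left(797 + 72\right) = -668 + 869 = 201$)
$\frac{1}{X{\left(x \right)} + O} = \frac{1}{2 \cdot 54 + 201} = \frac{1}{108 + 201} = \frac{1}{309}$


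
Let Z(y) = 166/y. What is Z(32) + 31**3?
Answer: 476739/16 ≈ 29796.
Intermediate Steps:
Z(32) + 31**3 = 166/32 + 31**3 = 166*(1/32) + 29791 = 83/16 + 29791 = 476739/16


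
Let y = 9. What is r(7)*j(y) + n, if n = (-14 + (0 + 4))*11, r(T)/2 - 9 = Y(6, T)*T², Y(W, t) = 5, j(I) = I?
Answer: 4462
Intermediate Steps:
r(T) = 18 + 10*T² (r(T) = 18 + 2*(5*T²) = 18 + 10*T²)
n = -110 (n = (-14 + 4)*11 = -10*11 = -110)
r(7)*j(y) + n = (18 + 10*7²)*9 - 110 = (18 + 10*49)*9 - 110 = (18 + 490)*9 - 110 = 508*9 - 110 = 4572 - 110 = 4462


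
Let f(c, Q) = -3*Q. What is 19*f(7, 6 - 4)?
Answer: -114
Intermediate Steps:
19*f(7, 6 - 4) = 19*(-3*(6 - 4)) = 19*(-3*2) = 19*(-6) = -114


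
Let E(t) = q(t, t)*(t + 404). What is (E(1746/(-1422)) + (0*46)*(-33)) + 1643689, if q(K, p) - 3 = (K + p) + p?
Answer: 10256544823/6241 ≈ 1.6434e+6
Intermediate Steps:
q(K, p) = 3 + K + 2*p (q(K, p) = 3 + ((K + p) + p) = 3 + (K + 2*p) = 3 + K + 2*p)
E(t) = (3 + 3*t)*(404 + t) (E(t) = (3 + t + 2*t)*(t + 404) = (3 + 3*t)*(404 + t))
(E(1746/(-1422)) + (0*46)*(-33)) + 1643689 = (3*(1 + 1746/(-1422))*(404 + 1746/(-1422)) + (0*46)*(-33)) + 1643689 = (3*(1 + 1746*(-1/1422))*(404 + 1746*(-1/1422)) + 0*(-33)) + 1643689 = (3*(1 - 97/79)*(404 - 97/79) + 0) + 1643689 = (3*(-18/79)*(31819/79) + 0) + 1643689 = (-1718226/6241 + 0) + 1643689 = -1718226/6241 + 1643689 = 10256544823/6241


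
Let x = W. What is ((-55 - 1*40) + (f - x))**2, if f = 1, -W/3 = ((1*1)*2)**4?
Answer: 2116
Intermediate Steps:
W = -48 (W = -3*((1*1)*2)**4 = -3*(1*2)**4 = -3*2**4 = -3*16 = -48)
x = -48
((-55 - 1*40) + (f - x))**2 = ((-55 - 1*40) + (1 - 1*(-48)))**2 = ((-55 - 40) + (1 + 48))**2 = (-95 + 49)**2 = (-46)**2 = 2116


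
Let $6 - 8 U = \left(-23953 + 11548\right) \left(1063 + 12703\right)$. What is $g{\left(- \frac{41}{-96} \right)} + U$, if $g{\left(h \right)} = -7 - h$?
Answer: $\frac{2049206119}{96} \approx 2.1346 \cdot 10^{7}$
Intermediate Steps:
$U = \frac{42691809}{2}$ ($U = \frac{3}{4} - \frac{\left(-23953 + 11548\right) \left(1063 + 12703\right)}{8} = \frac{3}{4} - \frac{\left(-12405\right) 13766}{8} = \frac{3}{4} - - \frac{85383615}{4} = \frac{3}{4} + \frac{85383615}{4} = \frac{42691809}{2} \approx 2.1346 \cdot 10^{7}$)
$g{\left(- \frac{41}{-96} \right)} + U = \left(-7 - - \frac{41}{-96}\right) + \frac{42691809}{2} = \left(-7 - \left(-41\right) \left(- \frac{1}{96}\right)\right) + \frac{42691809}{2} = \left(-7 - \frac{41}{96}\right) + \frac{42691809}{2} = - \frac{713}{96} + \frac{42691809}{2} = \frac{2049206119}{96}$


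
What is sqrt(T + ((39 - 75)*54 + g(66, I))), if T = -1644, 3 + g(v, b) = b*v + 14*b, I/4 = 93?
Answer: sqrt(26169) ≈ 161.77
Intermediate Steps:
I = 372 (I = 4*93 = 372)
g(v, b) = -3 + 14*b + b*v (g(v, b) = -3 + (b*v + 14*b) = -3 + (14*b + b*v) = -3 + 14*b + b*v)
sqrt(T + ((39 - 75)*54 + g(66, I))) = sqrt(-1644 + ((39 - 75)*54 + (-3 + 14*372 + 372*66))) = sqrt(-1644 + (-36*54 + (-3 + 5208 + 24552))) = sqrt(-1644 + (-1944 + 29757)) = sqrt(-1644 + 27813) = sqrt(26169)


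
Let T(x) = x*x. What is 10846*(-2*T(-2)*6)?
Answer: -520608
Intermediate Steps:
T(x) = x²
10846*(-2*T(-2)*6) = 10846*(-2*(-2)²*6) = 10846*(-2*4*6) = 10846*(-8*6) = 10846*(-48) = -520608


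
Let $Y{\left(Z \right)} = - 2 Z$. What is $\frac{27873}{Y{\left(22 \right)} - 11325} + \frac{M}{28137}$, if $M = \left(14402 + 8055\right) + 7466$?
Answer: $- \frac{444068014}{319889553} \approx -1.3882$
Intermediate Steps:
$M = 29923$ ($M = 22457 + 7466 = 29923$)
$\frac{27873}{Y{\left(22 \right)} - 11325} + \frac{M}{28137} = \frac{27873}{\left(-2\right) 22 - 11325} + \frac{29923}{28137} = \frac{27873}{-44 - 11325} + 29923 \cdot \frac{1}{28137} = \frac{27873}{-11369} + \frac{29923}{28137} = 27873 \left(- \frac{1}{11369}\right) + \frac{29923}{28137} = - \frac{27873}{11369} + \frac{29923}{28137} = - \frac{444068014}{319889553}$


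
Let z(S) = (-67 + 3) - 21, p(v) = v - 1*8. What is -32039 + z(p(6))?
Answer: -32124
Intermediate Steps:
p(v) = -8 + v (p(v) = v - 8 = -8 + v)
z(S) = -85 (z(S) = -64 - 21 = -85)
-32039 + z(p(6)) = -32039 - 85 = -32124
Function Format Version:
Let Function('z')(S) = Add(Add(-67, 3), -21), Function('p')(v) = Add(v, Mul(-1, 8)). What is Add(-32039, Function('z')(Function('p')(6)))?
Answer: -32124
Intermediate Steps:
Function('p')(v) = Add(-8, v) (Function('p')(v) = Add(v, -8) = Add(-8, v))
Function('z')(S) = -85 (Function('z')(S) = Add(-64, -21) = -85)
Add(-32039, Function('z')(Function('p')(6))) = Add(-32039, -85) = -32124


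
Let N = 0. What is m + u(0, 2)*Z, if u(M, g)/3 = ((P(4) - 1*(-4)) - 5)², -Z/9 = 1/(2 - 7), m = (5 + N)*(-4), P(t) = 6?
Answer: 115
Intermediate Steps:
m = -20 (m = (5 + 0)*(-4) = 5*(-4) = -20)
Z = 9/5 (Z = -9/(2 - 7) = -9/(-5) = -9*(-⅕) = 9/5 ≈ 1.8000)
u(M, g) = 75 (u(M, g) = 3*((6 - 1*(-4)) - 5)² = 3*((6 + 4) - 5)² = 3*(10 - 5)² = 3*5² = 3*25 = 75)
m + u(0, 2)*Z = -20 + 75*(9/5) = -20 + 135 = 115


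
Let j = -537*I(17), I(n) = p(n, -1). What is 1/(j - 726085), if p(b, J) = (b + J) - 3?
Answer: -1/733066 ≈ -1.3641e-6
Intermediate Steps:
p(b, J) = -3 + J + b (p(b, J) = (J + b) - 3 = -3 + J + b)
I(n) = -4 + n (I(n) = -3 - 1 + n = -4 + n)
j = -6981 (j = -537*(-4 + 17) = -537*13 = -6981)
1/(j - 726085) = 1/(-6981 - 726085) = 1/(-733066) = -1/733066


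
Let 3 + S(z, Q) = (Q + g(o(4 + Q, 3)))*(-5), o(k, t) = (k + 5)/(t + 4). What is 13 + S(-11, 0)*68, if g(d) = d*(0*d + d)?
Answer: -36899/49 ≈ -753.04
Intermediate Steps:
o(k, t) = (5 + k)/(4 + t)
g(d) = d**2 (g(d) = d*(0 + d) = d*d = d**2)
S(z, Q) = -3 - 5*Q - 5*(9/7 + Q/7)**2 (S(z, Q) = -3 + (Q + ((5 + (4 + Q))/(4 + 3))**2)*(-5) = -3 + (Q + ((9 + Q)/7)**2)*(-5) = -3 + (Q + (9/7 + Q/7)**2)*(-5) = -3 + (-5*Q - 5*(9/7 + Q/7)**2) = -3 - 5*Q - 5*(9/7 + Q/7)**2)
13 + S(-11, 0)*68 = 13 + (-552/49 - 335/49*0 - 5/49*0**2)*68 = 13 + (-552/49 + 0 - 5/49*0)*68 = 13 + (-552/49 + 0 + 0)*68 = 13 - 552/49*68 = 13 - 37536/49 = -36899/49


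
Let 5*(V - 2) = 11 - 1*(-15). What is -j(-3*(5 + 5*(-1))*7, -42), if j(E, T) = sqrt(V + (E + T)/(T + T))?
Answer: -sqrt(770)/10 ≈ -2.7749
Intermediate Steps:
V = 36/5 (V = 2 + (11 - 1*(-15))/5 = 2 + (11 + 15)/5 = 2 + (1/5)*26 = 2 + 26/5 = 36/5 ≈ 7.2000)
j(E, T) = sqrt(36/5 + (E + T)/(2*T)) (j(E, T) = sqrt(36/5 + (E + T)/(T + T)) = sqrt(36/5 + (E + T)/((2*T))) = sqrt(36/5 + (E + T)*(1/(2*T))) = sqrt(36/5 + (E + T)/(2*T)))
-j(-3*(5 + 5*(-1))*7, -42) = -sqrt(770 + 50*(-3*(5 + 5*(-1))*7)/(-42))/10 = -sqrt(770 + 50*(-3*(5 - 5)*7)*(-1/42))/10 = -sqrt(770 + 50*(-3*0*7)*(-1/42))/10 = -sqrt(770 + 50*(0*7)*(-1/42))/10 = -sqrt(770 + 50*0*(-1/42))/10 = -sqrt(770 + 0)/10 = -sqrt(770)/10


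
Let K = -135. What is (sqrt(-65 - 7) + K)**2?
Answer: 18153 - 1620*I*sqrt(2) ≈ 18153.0 - 2291.0*I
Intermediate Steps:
(sqrt(-65 - 7) + K)**2 = (sqrt(-65 - 7) - 135)**2 = (sqrt(-72) - 135)**2 = (6*I*sqrt(2) - 135)**2 = (-135 + 6*I*sqrt(2))**2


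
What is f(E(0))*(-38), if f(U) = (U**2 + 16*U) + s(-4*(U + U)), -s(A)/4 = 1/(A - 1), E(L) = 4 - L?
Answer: -100472/33 ≈ -3044.6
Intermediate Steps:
s(A) = -4/(-1 + A) (s(A) = -4/(A - 1) = -4/(-1 + A))
f(U) = U**2 - 4/(-1 - 8*U) + 16*U (f(U) = (U**2 + 16*U) - 4/(-1 - 4*(U + U)) = (U**2 + 16*U) - 4/(-1 - 8*U) = U**2 - 4/(-1 - 8*U) + 16*U)
f(E(0))*(-38) = ((4 + (4 - 1*0)*(1 + 8*(4 - 1*0))*(16 + (4 - 1*0)))/(1 + 8*(4 - 1*0)))*(-38) = ((4 + (4 + 0)*(1 + 8*(4 + 0))*(16 + (4 + 0)))/(1 + 8*(4 + 0)))*(-38) = ((4 + 4*(1 + 8*4)*(16 + 4))/(1 + 8*4))*(-38) = ((4 + 4*(1 + 32)*20)/(1 + 32))*(-38) = ((4 + 4*33*20)/33)*(-38) = ((4 + 2640)/33)*(-38) = ((1/33)*2644)*(-38) = (2644/33)*(-38) = -100472/33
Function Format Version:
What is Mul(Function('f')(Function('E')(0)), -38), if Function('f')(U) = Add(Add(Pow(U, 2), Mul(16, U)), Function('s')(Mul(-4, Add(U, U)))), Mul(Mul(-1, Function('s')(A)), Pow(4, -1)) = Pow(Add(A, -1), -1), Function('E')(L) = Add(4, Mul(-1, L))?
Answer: Rational(-100472, 33) ≈ -3044.6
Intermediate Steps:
Function('s')(A) = Mul(-4, Pow(Add(-1, A), -1)) (Function('s')(A) = Mul(-4, Pow(Add(A, -1), -1)) = Mul(-4, Pow(Add(-1, A), -1)))
Function('f')(U) = Add(Pow(U, 2), Mul(-4, Pow(Add(-1, Mul(-8, U)), -1)), Mul(16, U)) (Function('f')(U) = Add(Add(Pow(U, 2), Mul(16, U)), Mul(-4, Pow(Add(-1, Mul(-4, Add(U, U))), -1))) = Add(Add(Pow(U, 2), Mul(16, U)), Mul(-4, Pow(Add(-1, Mul(-4, Mul(2, U))), -1))) = Add(Add(Pow(U, 2), Mul(16, U)), Mul(-4, Pow(Add(-1, Mul(-8, U)), -1))) = Add(Pow(U, 2), Mul(-4, Pow(Add(-1, Mul(-8, U)), -1)), Mul(16, U)))
Mul(Function('f')(Function('E')(0)), -38) = Mul(Mul(Pow(Add(1, Mul(8, Add(4, Mul(-1, 0)))), -1), Add(4, Mul(Add(4, Mul(-1, 0)), Add(1, Mul(8, Add(4, Mul(-1, 0)))), Add(16, Add(4, Mul(-1, 0)))))), -38) = Mul(Mul(Pow(Add(1, Mul(8, Add(4, 0))), -1), Add(4, Mul(Add(4, 0), Add(1, Mul(8, Add(4, 0))), Add(16, Add(4, 0))))), -38) = Mul(Mul(Pow(Add(1, Mul(8, 4)), -1), Add(4, Mul(4, Add(1, Mul(8, 4)), Add(16, 4)))), -38) = Mul(Mul(Pow(Add(1, 32), -1), Add(4, Mul(4, Add(1, 32), 20))), -38) = Mul(Mul(Pow(33, -1), Add(4, Mul(4, 33, 20))), -38) = Mul(Mul(Rational(1, 33), Add(4, 2640)), -38) = Mul(Mul(Rational(1, 33), 2644), -38) = Mul(Rational(2644, 33), -38) = Rational(-100472, 33)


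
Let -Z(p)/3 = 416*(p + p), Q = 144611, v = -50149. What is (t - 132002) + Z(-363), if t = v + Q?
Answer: 868508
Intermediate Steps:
Z(p) = -2496*p (Z(p) = -1248*(p + p) = -1248*2*p = -2496*p)
t = 94462 (t = -50149 + 144611 = 94462)
(t - 132002) + Z(-363) = (94462 - 132002) - 2496*(-363) = -37540 + 906048 = 868508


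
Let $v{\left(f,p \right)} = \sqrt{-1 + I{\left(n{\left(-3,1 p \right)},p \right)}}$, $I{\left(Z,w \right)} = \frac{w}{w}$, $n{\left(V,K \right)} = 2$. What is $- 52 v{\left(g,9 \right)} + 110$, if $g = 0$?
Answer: $110$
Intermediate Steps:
$I{\left(Z,w \right)} = 1$
$v{\left(f,p \right)} = 0$ ($v{\left(f,p \right)} = \sqrt{-1 + 1} = \sqrt{0} = 0$)
$- 52 v{\left(g,9 \right)} + 110 = \left(-52\right) 0 + 110 = 0 + 110 = 110$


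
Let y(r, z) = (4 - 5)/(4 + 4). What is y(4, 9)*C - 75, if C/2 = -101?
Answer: -199/4 ≈ -49.750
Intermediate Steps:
C = -202 (C = 2*(-101) = -202)
y(r, z) = -⅛ (y(r, z) = -1/8 = -1*⅛ = -⅛)
y(4, 9)*C - 75 = -⅛*(-202) - 75 = 101/4 - 75 = -199/4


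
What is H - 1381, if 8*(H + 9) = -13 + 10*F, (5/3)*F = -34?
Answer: -11337/8 ≈ -1417.1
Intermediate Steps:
F = -102/5 (F = (3/5)*(-34) = -102/5 ≈ -20.400)
H = -289/8 (H = -9 + (-13 + 10*(-102/5))/8 = -9 + (-13 - 204)/8 = -9 + (1/8)*(-217) = -9 - 217/8 = -289/8 ≈ -36.125)
H - 1381 = -289/8 - 1381 = -11337/8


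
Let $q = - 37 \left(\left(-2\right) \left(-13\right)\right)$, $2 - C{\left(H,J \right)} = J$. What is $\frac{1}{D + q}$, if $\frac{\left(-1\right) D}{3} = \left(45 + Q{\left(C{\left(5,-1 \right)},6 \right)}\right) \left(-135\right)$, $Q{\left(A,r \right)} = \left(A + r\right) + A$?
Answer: $\frac{1}{22123} \approx 4.5202 \cdot 10^{-5}$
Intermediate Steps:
$C{\left(H,J \right)} = 2 - J$
$Q{\left(A,r \right)} = r + 2 A$
$q = -962$ ($q = \left(-37\right) 26 = -962$)
$D = 23085$ ($D = - 3 \left(45 + \left(6 + 2 \left(2 - -1\right)\right)\right) \left(-135\right) = - 3 \left(45 + \left(6 + 2 \left(2 + 1\right)\right)\right) \left(-135\right) = - 3 \left(45 + \left(6 + 2 \cdot 3\right)\right) \left(-135\right) = - 3 \left(45 + \left(6 + 6\right)\right) \left(-135\right) = - 3 \left(45 + 12\right) \left(-135\right) = - 3 \cdot 57 \left(-135\right) = \left(-3\right) \left(-7695\right) = 23085$)
$\frac{1}{D + q} = \frac{1}{23085 - 962} = \frac{1}{22123}$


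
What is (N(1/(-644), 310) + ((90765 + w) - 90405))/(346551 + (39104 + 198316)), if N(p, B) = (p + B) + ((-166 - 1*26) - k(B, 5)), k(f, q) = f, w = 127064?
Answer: 27312469/125359108 ≈ 0.21787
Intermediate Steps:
N(p, B) = -192 + p (N(p, B) = (p + B) + ((-166 - 1*26) - B) = (B + p) + ((-166 - 26) - B) = (B + p) + (-192 - B) = -192 + p)
(N(1/(-644), 310) + ((90765 + w) - 90405))/(346551 + (39104 + 198316)) = ((-192 + 1/(-644)) + ((90765 + 127064) - 90405))/(346551 + (39104 + 198316)) = ((-192 - 1/644) + (217829 - 90405))/(346551 + 237420) = (-123649/644 + 127424)/583971 = (81937407/644)*(1/583971) = 27312469/125359108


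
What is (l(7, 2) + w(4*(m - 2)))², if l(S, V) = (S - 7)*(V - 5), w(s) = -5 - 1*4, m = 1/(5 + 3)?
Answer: 81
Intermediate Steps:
m = ⅛ (m = 1/8 = ⅛ ≈ 0.12500)
w(s) = -9 (w(s) = -5 - 4 = -9)
l(S, V) = (-7 + S)*(-5 + V)
(l(7, 2) + w(4*(m - 2)))² = ((35 - 7*2 - 5*7 + 7*2) - 9)² = ((35 - 14 - 35 + 14) - 9)² = (0 - 9)² = (-9)² = 81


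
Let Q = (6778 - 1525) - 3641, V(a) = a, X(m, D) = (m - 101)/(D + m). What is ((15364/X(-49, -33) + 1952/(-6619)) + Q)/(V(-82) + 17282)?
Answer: 621194707/1067313750 ≈ 0.58202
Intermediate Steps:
X(m, D) = (-101 + m)/(D + m)
Q = 1612 (Q = 5253 - 3641 = 1612)
((15364/X(-49, -33) + 1952/(-6619)) + Q)/(V(-82) + 17282) = ((15364/(((-101 - 49)/(-33 - 49))) + 1952/(-6619)) + 1612)/(-82 + 17282) = ((15364/((-150/(-82))) + 1952*(-1/6619)) + 1612)/17200 = ((15364/((-1/82*(-150))) - 1952/6619) + 1612)*(1/17200) = ((15364/(75/41) - 1952/6619) + 1612)*(1/17200) = ((15364*(41/75) - 1952/6619) + 1612)*(1/17200) = ((629924/75 - 1952/6619) + 1612)*(1/17200) = (4169320556/496425 + 1612)*(1/17200) = (4969557656/496425)*(1/17200) = 621194707/1067313750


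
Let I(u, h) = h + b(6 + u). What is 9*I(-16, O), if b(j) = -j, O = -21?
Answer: -99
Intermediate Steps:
I(u, h) = -6 + h - u (I(u, h) = h - (6 + u) = h + (-6 - u) = -6 + h - u)
9*I(-16, O) = 9*(-6 - 21 - 1*(-16)) = 9*(-6 - 21 + 16) = 9*(-11) = -99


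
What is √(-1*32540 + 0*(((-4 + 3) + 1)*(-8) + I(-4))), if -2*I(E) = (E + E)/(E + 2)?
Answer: 2*I*√8135 ≈ 180.39*I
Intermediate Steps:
I(E) = -E/(2 + E) (I(E) = -(E + E)/(2*(E + 2)) = -2*E/(2*(2 + E)) = -E/(2 + E))
√(-1*32540 + 0*(((-4 + 3) + 1)*(-8) + I(-4))) = √(-1*32540 + 0*(((-4 + 3) + 1)*(-8) - 1*(-4)/(2 - 4))) = √(-32540 + 0*((-1 + 1)*(-8) - 1*(-4)/(-2))) = √(-32540 + 0*(0*(-8) - 1*(-4)*(-½))) = √(-32540 + 0*(0 - 2)) = √(-32540 + 0*(-2)) = √(-32540 + 0) = √(-32540) = 2*I*√8135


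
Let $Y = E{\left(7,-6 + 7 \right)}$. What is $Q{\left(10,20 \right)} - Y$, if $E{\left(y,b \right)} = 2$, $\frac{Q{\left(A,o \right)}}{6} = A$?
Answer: $58$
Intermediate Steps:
$Q{\left(A,o \right)} = 6 A$
$Y = 2$
$Q{\left(10,20 \right)} - Y = 6 \cdot 10 - 2 = 60 - 2 = 58$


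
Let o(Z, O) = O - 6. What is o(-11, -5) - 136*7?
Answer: -963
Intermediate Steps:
o(Z, O) = -6 + O
o(-11, -5) - 136*7 = (-6 - 5) - 136*7 = -11 - 952 = -963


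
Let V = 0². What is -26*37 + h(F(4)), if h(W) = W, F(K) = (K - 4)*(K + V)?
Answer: -962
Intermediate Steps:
V = 0
F(K) = K*(-4 + K) (F(K) = (K - 4)*(K + 0) = (-4 + K)*K = K*(-4 + K))
-26*37 + h(F(4)) = -26*37 + 4*(-4 + 4) = -962 + 4*0 = -962 + 0 = -962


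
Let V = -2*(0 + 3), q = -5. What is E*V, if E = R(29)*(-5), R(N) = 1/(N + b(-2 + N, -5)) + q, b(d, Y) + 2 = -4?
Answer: -3420/23 ≈ -148.70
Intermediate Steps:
b(d, Y) = -6 (b(d, Y) = -2 - 4 = -6)
R(N) = -5 + 1/(-6 + N) (R(N) = 1/(N - 6) - 5 = 1/(-6 + N) - 5 = -5 + 1/(-6 + N))
V = -6 (V = -2*3 = -6)
E = 570/23 (E = ((31 - 5*29)/(-6 + 29))*(-5) = ((31 - 145)/23)*(-5) = ((1/23)*(-114))*(-5) = -114/23*(-5) = 570/23 ≈ 24.783)
E*V = (570/23)*(-6) = -3420/23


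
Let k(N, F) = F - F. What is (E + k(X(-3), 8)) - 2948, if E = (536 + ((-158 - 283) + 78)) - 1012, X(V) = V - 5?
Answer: -3787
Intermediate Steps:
X(V) = -5 + V
k(N, F) = 0
E = -839 (E = (536 + (-441 + 78)) - 1012 = (536 - 363) - 1012 = 173 - 1012 = -839)
(E + k(X(-3), 8)) - 2948 = (-839 + 0) - 2948 = -839 - 2948 = -3787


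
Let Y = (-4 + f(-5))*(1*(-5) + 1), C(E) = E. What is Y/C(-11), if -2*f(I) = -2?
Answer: -12/11 ≈ -1.0909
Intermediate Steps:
f(I) = 1 (f(I) = -½*(-2) = 1)
Y = 12 (Y = (-4 + 1)*(1*(-5) + 1) = -3*(-5 + 1) = -3*(-4) = 12)
Y/C(-11) = 12/(-11) = 12*(-1/11) = -12/11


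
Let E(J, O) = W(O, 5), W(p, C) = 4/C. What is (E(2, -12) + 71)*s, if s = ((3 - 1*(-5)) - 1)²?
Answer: 17591/5 ≈ 3518.2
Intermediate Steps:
s = 49 (s = ((3 + 5) - 1)² = (8 - 1)² = 7² = 49)
E(J, O) = ⅘ (E(J, O) = 4/5 = 4*(⅕) = ⅘)
(E(2, -12) + 71)*s = (⅘ + 71)*49 = (359/5)*49 = 17591/5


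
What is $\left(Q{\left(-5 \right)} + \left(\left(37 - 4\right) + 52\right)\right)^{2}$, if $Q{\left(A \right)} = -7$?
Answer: $6084$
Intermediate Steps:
$\left(Q{\left(-5 \right)} + \left(\left(37 - 4\right) + 52\right)\right)^{2} = \left(-7 + \left(\left(37 - 4\right) + 52\right)\right)^{2} = \left(-7 + \left(33 + 52\right)\right)^{2} = \left(-7 + 85\right)^{2} = 78^{2} = 6084$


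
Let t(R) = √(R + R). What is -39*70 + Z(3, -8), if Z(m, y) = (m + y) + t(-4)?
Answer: -2735 + 2*I*√2 ≈ -2735.0 + 2.8284*I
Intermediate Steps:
t(R) = √2*√R (t(R) = √(2*R) = √2*√R)
Z(m, y) = m + y + 2*I*√2 (Z(m, y) = (m + y) + √2*√(-4) = (m + y) + √2*(2*I) = (m + y) + 2*I*√2 = m + y + 2*I*√2)
-39*70 + Z(3, -8) = -39*70 + (3 - 8 + 2*I*√2) = -2730 + (-5 + 2*I*√2) = -2735 + 2*I*√2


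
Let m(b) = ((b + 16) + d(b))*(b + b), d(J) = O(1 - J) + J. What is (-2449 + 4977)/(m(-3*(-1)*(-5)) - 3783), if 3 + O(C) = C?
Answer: -2528/3753 ≈ -0.67359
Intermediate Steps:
O(C) = -3 + C
d(J) = -2 (d(J) = (-3 + (1 - J)) + J = (-2 - J) + J = -2)
m(b) = 2*b*(14 + b) (m(b) = ((b + 16) - 2)*(b + b) = ((16 + b) - 2)*(2*b) = (14 + b)*(2*b) = 2*b*(14 + b))
(-2449 + 4977)/(m(-3*(-1)*(-5)) - 3783) = (-2449 + 4977)/(2*(-3*(-1)*(-5))*(14 - 3*(-1)*(-5)) - 3783) = 2528/(2*(3*(-5))*(14 + 3*(-5)) - 3783) = 2528/(2*(-15)*(14 - 15) - 3783) = 2528/(2*(-15)*(-1) - 3783) = 2528/(30 - 3783) = 2528/(-3753) = 2528*(-1/3753) = -2528/3753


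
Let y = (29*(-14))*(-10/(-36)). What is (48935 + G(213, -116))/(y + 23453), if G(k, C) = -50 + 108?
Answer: 440937/210062 ≈ 2.0991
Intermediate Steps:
G(k, C) = 58
y = -1015/9 (y = -(-4060)*(-1)/36 = -406*5/18 = -1015/9 ≈ -112.78)
(48935 + G(213, -116))/(y + 23453) = (48935 + 58)/(-1015/9 + 23453) = 48993/(210062/9) = 48993*(9/210062) = 440937/210062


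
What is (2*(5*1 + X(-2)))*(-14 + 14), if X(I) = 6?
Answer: 0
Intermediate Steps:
(2*(5*1 + X(-2)))*(-14 + 14) = (2*(5*1 + 6))*(-14 + 14) = (2*(5 + 6))*0 = (2*11)*0 = 22*0 = 0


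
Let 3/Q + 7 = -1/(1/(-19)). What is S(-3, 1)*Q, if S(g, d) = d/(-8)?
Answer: -1/32 ≈ -0.031250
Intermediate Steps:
S(g, d) = -d/8 (S(g, d) = d*(-1/8) = -d/8)
Q = 1/4 (Q = 3/(-7 - 1/(1/(-19))) = 3/(-7 - 1/(-1/19)) = 3/(-7 - 1*(-19)) = 3/(-7 + 19) = 3/12 = 3*(1/12) = 1/4 ≈ 0.25000)
S(-3, 1)*Q = -1/8*1*(1/4) = -1/8*1/4 = -1/32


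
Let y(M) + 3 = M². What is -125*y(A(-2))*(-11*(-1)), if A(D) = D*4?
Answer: -83875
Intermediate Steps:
A(D) = 4*D
y(M) = -3 + M²
-125*y(A(-2))*(-11*(-1)) = -125*(-3 + (4*(-2))²)*(-11*(-1)) = -125*(-3 + (-8)²)*11 = -125*(-3 + 64)*11 = -7625*11 = -125*671 = -83875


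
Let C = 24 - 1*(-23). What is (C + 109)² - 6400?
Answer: 17936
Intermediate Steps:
C = 47 (C = 24 + 23 = 47)
(C + 109)² - 6400 = (47 + 109)² - 6400 = 156² - 6400 = 24336 - 6400 = 17936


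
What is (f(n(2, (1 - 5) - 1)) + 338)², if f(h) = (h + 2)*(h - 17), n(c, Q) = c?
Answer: 77284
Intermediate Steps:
f(h) = (-17 + h)*(2 + h) (f(h) = (2 + h)*(-17 + h) = (-17 + h)*(2 + h))
(f(n(2, (1 - 5) - 1)) + 338)² = ((-34 + 2² - 15*2) + 338)² = ((-34 + 4 - 30) + 338)² = (-60 + 338)² = 278² = 77284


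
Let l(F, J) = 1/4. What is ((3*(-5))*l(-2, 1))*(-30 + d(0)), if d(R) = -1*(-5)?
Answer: 375/4 ≈ 93.750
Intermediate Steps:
l(F, J) = ¼
d(R) = 5
((3*(-5))*l(-2, 1))*(-30 + d(0)) = ((3*(-5))*(¼))*(-30 + 5) = -15*¼*(-25) = -15/4*(-25) = 375/4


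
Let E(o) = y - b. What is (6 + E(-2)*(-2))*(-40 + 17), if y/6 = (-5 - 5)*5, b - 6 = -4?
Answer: -14030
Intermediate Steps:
b = 2 (b = 6 - 4 = 2)
y = -300 (y = 6*((-5 - 5)*5) = 6*(-10*5) = 6*(-50) = -300)
E(o) = -302 (E(o) = -300 - 1*2 = -300 - 2 = -302)
(6 + E(-2)*(-2))*(-40 + 17) = (6 - 302*(-2))*(-40 + 17) = (6 + 604)*(-23) = 610*(-23) = -14030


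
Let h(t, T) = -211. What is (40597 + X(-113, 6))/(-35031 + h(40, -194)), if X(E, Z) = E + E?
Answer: -40371/35242 ≈ -1.1455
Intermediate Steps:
X(E, Z) = 2*E
(40597 + X(-113, 6))/(-35031 + h(40, -194)) = (40597 + 2*(-113))/(-35031 - 211) = (40597 - 226)/(-35242) = 40371*(-1/35242) = -40371/35242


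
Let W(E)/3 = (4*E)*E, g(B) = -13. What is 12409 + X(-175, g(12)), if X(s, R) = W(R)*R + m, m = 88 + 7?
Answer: -13860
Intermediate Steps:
W(E) = 12*E² (W(E) = 3*((4*E)*E) = 3*(4*E²) = 12*E²)
m = 95
X(s, R) = 95 + 12*R³ (X(s, R) = (12*R²)*R + 95 = 12*R³ + 95 = 95 + 12*R³)
12409 + X(-175, g(12)) = 12409 + (95 + 12*(-13)³) = 12409 + (95 + 12*(-2197)) = 12409 + (95 - 26364) = 12409 - 26269 = -13860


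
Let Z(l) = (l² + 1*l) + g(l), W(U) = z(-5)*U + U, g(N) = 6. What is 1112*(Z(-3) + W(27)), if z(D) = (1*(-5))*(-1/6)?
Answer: 68388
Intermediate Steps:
z(D) = ⅚ (z(D) = -(-5)/6 = -5*(-⅙) = ⅚)
W(U) = 11*U/6 (W(U) = 5*U/6 + U = 11*U/6)
Z(l) = 6 + l + l² (Z(l) = (l² + 1*l) + 6 = (l² + l) + 6 = (l + l²) + 6 = 6 + l + l²)
1112*(Z(-3) + W(27)) = 1112*((6 - 3 + (-3)²) + (11/6)*27) = 1112*((6 - 3 + 9) + 99/2) = 1112*(12 + 99/2) = 1112*(123/2) = 68388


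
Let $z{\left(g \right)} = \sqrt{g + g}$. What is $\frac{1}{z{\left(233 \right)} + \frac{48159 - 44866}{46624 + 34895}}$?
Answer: $- \frac{268442067}{3096721026377} + \frac{6645347361 \sqrt{466}}{3096721026377} \approx 0.046238$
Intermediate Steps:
$z{\left(g \right)} = \sqrt{2} \sqrt{g}$ ($z{\left(g \right)} = \sqrt{2 g} = \sqrt{2} \sqrt{g}$)
$\frac{1}{z{\left(233 \right)} + \frac{48159 - 44866}{46624 + 34895}} = \frac{1}{\sqrt{2} \sqrt{233} + \frac{48159 - 44866}{46624 + 34895}} = \frac{1}{\sqrt{466} + \frac{3293}{81519}} = \frac{1}{\frac{3293}{81519} + \sqrt{466}}$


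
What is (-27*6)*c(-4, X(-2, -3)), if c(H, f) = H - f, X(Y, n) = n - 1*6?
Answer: -810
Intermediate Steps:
X(Y, n) = -6 + n (X(Y, n) = n - 6 = -6 + n)
(-27*6)*c(-4, X(-2, -3)) = (-27*6)*(-4 - (-6 - 3)) = -162*(-4 - 1*(-9)) = -162*(-4 + 9) = -162*5 = -810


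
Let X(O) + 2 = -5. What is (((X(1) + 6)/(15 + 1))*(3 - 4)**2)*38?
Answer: -19/8 ≈ -2.3750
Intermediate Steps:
X(O) = -7 (X(O) = -2 - 5 = -7)
(((X(1) + 6)/(15 + 1))*(3 - 4)**2)*38 = (((-7 + 6)/(15 + 1))*(3 - 4)**2)*38 = (-1/16*(-1)**2)*38 = (-1*1/16*1)*38 = -1/16*1*38 = -1/16*38 = -19/8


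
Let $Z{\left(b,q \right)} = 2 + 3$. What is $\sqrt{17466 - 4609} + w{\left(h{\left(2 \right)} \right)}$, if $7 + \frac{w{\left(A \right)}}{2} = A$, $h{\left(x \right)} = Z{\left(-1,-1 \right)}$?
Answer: $-4 + \sqrt{12857} \approx 109.39$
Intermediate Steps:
$Z{\left(b,q \right)} = 5$
$h{\left(x \right)} = 5$
$w{\left(A \right)} = -14 + 2 A$
$\sqrt{17466 - 4609} + w{\left(h{\left(2 \right)} \right)} = \sqrt{17466 - 4609} + \left(-14 + 2 \cdot 5\right) = \sqrt{12857} + \left(-14 + 10\right) = \sqrt{12857} - 4 = -4 + \sqrt{12857}$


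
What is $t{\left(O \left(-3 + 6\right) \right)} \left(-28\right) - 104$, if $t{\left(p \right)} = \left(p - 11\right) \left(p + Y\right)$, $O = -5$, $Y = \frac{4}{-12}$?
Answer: $- \frac{33800}{3} \approx -11267.0$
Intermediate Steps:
$Y = - \frac{1}{3}$ ($Y = 4 \left(- \frac{1}{12}\right) = - \frac{1}{3} \approx -0.33333$)
$t{\left(p \right)} = \left(-11 + p\right) \left(- \frac{1}{3} + p\right)$ ($t{\left(p \right)} = \left(p - 11\right) \left(p - \frac{1}{3}\right) = \left(-11 + p\right) \left(- \frac{1}{3} + p\right)$)
$t{\left(O \left(-3 + 6\right) \right)} \left(-28\right) - 104 = \left(\frac{11}{3} + \left(- 5 \left(-3 + 6\right)\right)^{2} - \frac{34 \left(- 5 \left(-3 + 6\right)\right)}{3}\right) \left(-28\right) - 104 = \left(\frac{11}{3} + \left(\left(-5\right) 3\right)^{2} - \frac{34 \left(\left(-5\right) 3\right)}{3}\right) \left(-28\right) - 104 = \left(\frac{11}{3} + \left(-15\right)^{2} - -170\right) \left(-28\right) - 104 = \left(\frac{11}{3} + 225 + 170\right) \left(-28\right) - 104 = \frac{1196}{3} \left(-28\right) - 104 = - \frac{33488}{3} - 104 = - \frac{33800}{3}$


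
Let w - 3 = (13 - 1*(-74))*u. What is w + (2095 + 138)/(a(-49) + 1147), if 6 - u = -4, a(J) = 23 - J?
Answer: 1066420/1219 ≈ 874.83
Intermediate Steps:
u = 10 (u = 6 - 1*(-4) = 6 + 4 = 10)
w = 873 (w = 3 + (13 - 1*(-74))*10 = 3 + (13 + 74)*10 = 3 + 87*10 = 3 + 870 = 873)
w + (2095 + 138)/(a(-49) + 1147) = 873 + (2095 + 138)/((23 - 1*(-49)) + 1147) = 873 + 2233/((23 + 49) + 1147) = 873 + 2233/(72 + 1147) = 873 + 2233/1219 = 1066420/1219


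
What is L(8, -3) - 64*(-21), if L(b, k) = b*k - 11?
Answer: 1309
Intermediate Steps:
L(b, k) = -11 + b*k
L(8, -3) - 64*(-21) = (-11 + 8*(-3)) - 64*(-21) = (-11 - 24) + 1344 = -35 + 1344 = 1309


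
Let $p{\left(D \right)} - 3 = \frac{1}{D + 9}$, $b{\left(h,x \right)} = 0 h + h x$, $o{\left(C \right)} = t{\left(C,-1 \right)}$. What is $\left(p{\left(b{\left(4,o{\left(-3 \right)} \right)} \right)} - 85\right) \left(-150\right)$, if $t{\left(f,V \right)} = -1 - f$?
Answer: $\frac{208950}{17} \approx 12291.0$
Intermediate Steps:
$o{\left(C \right)} = -1 - C$
$b{\left(h,x \right)} = h x$ ($b{\left(h,x \right)} = 0 + h x = h x$)
$p{\left(D \right)} = 3 + \frac{1}{9 + D}$ ($p{\left(D \right)} = 3 + \frac{1}{D + 9} = 3 + \frac{1}{9 + D}$)
$\left(p{\left(b{\left(4,o{\left(-3 \right)} \right)} \right)} - 85\right) \left(-150\right) = \left(\frac{28 + 3 \cdot 4 \left(-1 - -3\right)}{9 + 4 \left(-1 - -3\right)} - 85\right) \left(-150\right) = \left(\frac{28 + 3 \cdot 4 \left(-1 + 3\right)}{9 + 4 \left(-1 + 3\right)} - 85\right) \left(-150\right) = \left(\frac{28 + 3 \cdot 4 \cdot 2}{9 + 4 \cdot 2} - 85\right) \left(-150\right) = \left(\frac{28 + 3 \cdot 8}{9 + 8} - 85\right) \left(-150\right) = \left(\frac{28 + 24}{17} - 85\right) \left(-150\right) = \left(\frac{1}{17} \cdot 52 - 85\right) \left(-150\right) = \left(\frac{52}{17} - 85\right) \left(-150\right) = \left(- \frac{1393}{17}\right) \left(-150\right) = \frac{208950}{17}$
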